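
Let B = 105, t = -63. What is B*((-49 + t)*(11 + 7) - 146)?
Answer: -227010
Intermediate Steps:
B*((-49 + t)*(11 + 7) - 146) = 105*((-49 - 63)*(11 + 7) - 146) = 105*(-112*18 - 146) = 105*(-2016 - 146) = 105*(-2162) = -227010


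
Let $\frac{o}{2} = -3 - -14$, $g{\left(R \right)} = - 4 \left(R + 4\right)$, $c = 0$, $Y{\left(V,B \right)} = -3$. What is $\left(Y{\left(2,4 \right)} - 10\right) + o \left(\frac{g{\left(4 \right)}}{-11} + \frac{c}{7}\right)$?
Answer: $51$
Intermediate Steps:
$g{\left(R \right)} = -16 - 4 R$ ($g{\left(R \right)} = - 4 \left(4 + R\right) = -16 - 4 R$)
$o = 22$ ($o = 2 \left(-3 - -14\right) = 2 \left(-3 + 14\right) = 2 \cdot 11 = 22$)
$\left(Y{\left(2,4 \right)} - 10\right) + o \left(\frac{g{\left(4 \right)}}{-11} + \frac{c}{7}\right) = \left(-3 - 10\right) + 22 \left(\frac{-16 - 16}{-11} + \frac{0}{7}\right) = \left(-3 - 10\right) + 22 \left(\left(-16 - 16\right) \left(- \frac{1}{11}\right) + 0 \cdot \frac{1}{7}\right) = -13 + 22 \left(\left(-32\right) \left(- \frac{1}{11}\right) + 0\right) = -13 + 22 \left(\frac{32}{11} + 0\right) = -13 + 22 \cdot \frac{32}{11} = -13 + 64 = 51$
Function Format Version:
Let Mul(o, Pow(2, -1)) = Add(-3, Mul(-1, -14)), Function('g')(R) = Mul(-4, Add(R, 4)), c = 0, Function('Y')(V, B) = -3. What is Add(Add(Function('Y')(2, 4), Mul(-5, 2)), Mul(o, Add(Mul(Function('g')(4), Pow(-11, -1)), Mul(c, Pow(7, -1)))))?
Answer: 51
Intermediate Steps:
Function('g')(R) = Add(-16, Mul(-4, R)) (Function('g')(R) = Mul(-4, Add(4, R)) = Add(-16, Mul(-4, R)))
o = 22 (o = Mul(2, Add(-3, Mul(-1, -14))) = Mul(2, Add(-3, 14)) = Mul(2, 11) = 22)
Add(Add(Function('Y')(2, 4), Mul(-5, 2)), Mul(o, Add(Mul(Function('g')(4), Pow(-11, -1)), Mul(c, Pow(7, -1))))) = Add(Add(-3, Mul(-5, 2)), Mul(22, Add(Mul(Add(-16, Mul(-4, 4)), Pow(-11, -1)), Mul(0, Pow(7, -1))))) = Add(Add(-3, -10), Mul(22, Add(Mul(Add(-16, -16), Rational(-1, 11)), Mul(0, Rational(1, 7))))) = Add(-13, Mul(22, Add(Mul(-32, Rational(-1, 11)), 0))) = Add(-13, Mul(22, Add(Rational(32, 11), 0))) = Add(-13, Mul(22, Rational(32, 11))) = Add(-13, 64) = 51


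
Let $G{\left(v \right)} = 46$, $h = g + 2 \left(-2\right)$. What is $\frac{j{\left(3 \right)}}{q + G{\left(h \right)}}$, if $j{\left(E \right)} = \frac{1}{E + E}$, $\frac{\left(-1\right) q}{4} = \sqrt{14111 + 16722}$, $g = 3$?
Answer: $- \frac{23}{1473636} - \frac{\sqrt{30833}}{736818} \approx -0.00025392$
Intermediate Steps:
$h = -1$ ($h = 3 + 2 \left(-2\right) = 3 - 4 = -1$)
$q = - 4 \sqrt{30833}$ ($q = - 4 \sqrt{14111 + 16722} = - 4 \sqrt{30833} \approx -702.37$)
$j{\left(E \right)} = \frac{1}{2 E}$
$\frac{j{\left(3 \right)}}{q + G{\left(h \right)}} = \frac{\frac{1}{2} \cdot \frac{1}{3}}{- 4 \sqrt{30833} + 46} = \frac{\frac{1}{2} \cdot \frac{1}{3}}{46 - 4 \sqrt{30833}} = \frac{1}{6 \left(46 - 4 \sqrt{30833}\right)}$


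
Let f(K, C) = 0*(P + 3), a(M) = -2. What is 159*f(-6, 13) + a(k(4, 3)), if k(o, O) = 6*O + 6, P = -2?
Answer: -2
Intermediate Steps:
k(o, O) = 6 + 6*O
f(K, C) = 0 (f(K, C) = 0*(-2 + 3) = 0*1 = 0)
159*f(-6, 13) + a(k(4, 3)) = 159*0 - 2 = 0 - 2 = -2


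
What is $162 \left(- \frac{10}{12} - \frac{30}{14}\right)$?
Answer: $- \frac{3375}{7} \approx -482.14$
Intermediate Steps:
$162 \left(- \frac{10}{12} - \frac{30}{14}\right) = 162 \left(\left(-10\right) \frac{1}{12} - \frac{15}{7}\right) = 162 \left(- \frac{5}{6} - \frac{15}{7}\right) = 162 \left(- \frac{125}{42}\right) = - \frac{3375}{7}$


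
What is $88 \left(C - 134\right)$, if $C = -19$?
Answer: $-13464$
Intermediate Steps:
$88 \left(C - 134\right) = 88 \left(-19 - 134\right) = 88 \left(-153\right) = -13464$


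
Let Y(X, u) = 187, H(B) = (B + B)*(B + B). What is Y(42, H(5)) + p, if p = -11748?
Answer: -11561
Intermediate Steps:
H(B) = 4*B² (H(B) = (2*B)*(2*B) = 4*B²)
Y(42, H(5)) + p = 187 - 11748 = -11561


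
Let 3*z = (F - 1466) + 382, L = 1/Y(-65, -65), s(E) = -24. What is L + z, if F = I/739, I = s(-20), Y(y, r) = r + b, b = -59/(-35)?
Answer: -1775315195/4912872 ≈ -361.36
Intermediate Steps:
b = 59/35 (b = -59*(-1/35) = 59/35 ≈ 1.6857)
Y(y, r) = 59/35 + r (Y(y, r) = r + 59/35 = 59/35 + r)
I = -24
F = -24/739 ≈ -0.032476
L = -35/2216 (L = 1/(59/35 - 65) = 1/(-2216/35) = -35/2216 ≈ -0.015794)
z = -801100/2217 (z = ((-24/739 - 1466) + 382)/3 = (-1083398/739 + 382)/3 = (⅓)*(-801100/739) = -801100/2217 ≈ -361.34)
L + z = -35/2216 - 801100/2217 = -1775315195/4912872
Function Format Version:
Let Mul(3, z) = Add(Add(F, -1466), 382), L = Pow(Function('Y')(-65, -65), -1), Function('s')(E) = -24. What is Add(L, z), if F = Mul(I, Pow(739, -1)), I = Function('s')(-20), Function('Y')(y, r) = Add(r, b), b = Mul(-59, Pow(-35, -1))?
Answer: Rational(-1775315195, 4912872) ≈ -361.36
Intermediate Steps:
b = Rational(59, 35) (b = Mul(-59, Rational(-1, 35)) = Rational(59, 35) ≈ 1.6857)
Function('Y')(y, r) = Add(Rational(59, 35), r) (Function('Y')(y, r) = Add(r, Rational(59, 35)) = Add(Rational(59, 35), r))
I = -24
F = Rational(-24, 739) (F = Mul(-24, Pow(739, -1)) = Mul(-24, Rational(1, 739)) = Rational(-24, 739) ≈ -0.032476)
L = Rational(-35, 2216) (L = Pow(Add(Rational(59, 35), -65), -1) = Pow(Rational(-2216, 35), -1) = Rational(-35, 2216) ≈ -0.015794)
z = Rational(-801100, 2217) (z = Mul(Rational(1, 3), Add(Add(Rational(-24, 739), -1466), 382)) = Mul(Rational(1, 3), Add(Rational(-1083398, 739), 382)) = Mul(Rational(1, 3), Rational(-801100, 739)) = Rational(-801100, 2217) ≈ -361.34)
Add(L, z) = Add(Rational(-35, 2216), Rational(-801100, 2217)) = Rational(-1775315195, 4912872)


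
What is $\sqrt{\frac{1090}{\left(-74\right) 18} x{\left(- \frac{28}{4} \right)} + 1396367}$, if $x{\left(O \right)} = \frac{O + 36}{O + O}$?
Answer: $\frac{\sqrt{3372113103667}}{1554} \approx 1181.7$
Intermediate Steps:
$x{\left(O \right)} = \frac{36 + O}{2 O}$
$\sqrt{\frac{1090}{\left(-74\right) 18} x{\left(- \frac{28}{4} \right)} + 1396367} = \sqrt{\frac{1090}{\left(-74\right) 18} \frac{36 - \frac{28}{4}}{2 \left(- \frac{28}{4}\right)} + 1396367} = \sqrt{\frac{1090}{-1332} \frac{36 - 7}{2 \left(\left(-28\right) \frac{1}{4}\right)} + 1396367} = \sqrt{1090 \left(- \frac{1}{1332}\right) \frac{36 - 7}{2 \left(-7\right)} + 1396367} = \sqrt{- \frac{545 \cdot \frac{1}{2} \left(- \frac{1}{7}\right) 29}{666} + 1396367} = \sqrt{\left(- \frac{545}{666}\right) \left(- \frac{29}{14}\right) + 1396367} = \sqrt{\frac{15805}{9324} + 1396367} = \sqrt{\frac{13019741713}{9324}} = \frac{\sqrt{3372113103667}}{1554}$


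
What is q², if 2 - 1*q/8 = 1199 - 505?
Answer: 30647296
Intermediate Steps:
q = -5536 (q = 16 - 8*(1199 - 505) = 16 - 8*694 = 16 - 5552 = -5536)
q² = (-5536)² = 30647296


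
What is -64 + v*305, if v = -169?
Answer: -51609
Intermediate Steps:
-64 + v*305 = -64 - 169*305 = -64 - 51545 = -51609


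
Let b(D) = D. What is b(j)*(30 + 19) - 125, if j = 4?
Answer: 71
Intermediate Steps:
b(j)*(30 + 19) - 125 = 4*(30 + 19) - 125 = 4*49 - 125 = 196 - 125 = 71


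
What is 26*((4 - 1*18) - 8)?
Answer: -572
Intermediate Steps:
26*((4 - 1*18) - 8) = 26*((4 - 18) - 8) = 26*(-14 - 8) = 26*(-22) = -572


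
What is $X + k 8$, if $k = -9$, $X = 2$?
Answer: $-70$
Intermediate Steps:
$X + k 8 = 2 - 72 = -70$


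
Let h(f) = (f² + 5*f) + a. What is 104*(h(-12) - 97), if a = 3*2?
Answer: -728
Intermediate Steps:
a = 6
h(f) = 6 + f² + 5*f (h(f) = (f² + 5*f) + 6 = 6 + f² + 5*f)
104*(h(-12) - 97) = 104*((6 + (-12)² + 5*(-12)) - 97) = 104*((6 + 144 - 60) - 97) = 104*(90 - 97) = 104*(-7) = -728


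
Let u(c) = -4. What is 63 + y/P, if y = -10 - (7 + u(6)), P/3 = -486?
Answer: 91867/1458 ≈ 63.009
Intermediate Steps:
P = -1458 (P = 3*(-486) = -1458)
y = -13 (y = -10 - (7 - 4) = -10 - 3 = -13)
63 + y/P = 63 - 13/(-1458) = 63 - 13*(-1/1458) = 63 + 13/1458 = 91867/1458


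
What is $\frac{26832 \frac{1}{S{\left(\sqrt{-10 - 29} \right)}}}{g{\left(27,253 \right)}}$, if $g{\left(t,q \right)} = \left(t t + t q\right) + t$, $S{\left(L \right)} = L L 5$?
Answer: $- \frac{688}{37935} \approx -0.018136$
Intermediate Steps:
$S{\left(L \right)} = 5 L^{2}$ ($S{\left(L \right)} = L^{2} \cdot 5 = 5 L^{2}$)
$g{\left(t,q \right)} = t + t^{2} + q t$ ($g{\left(t,q \right)} = \left(t^{2} + q t\right) + t = t + t^{2} + q t$)
$\frac{26832 \frac{1}{S{\left(\sqrt{-10 - 29} \right)}}}{g{\left(27,253 \right)}} = \frac{26832 \frac{1}{5 \left(\sqrt{-10 - 29}\right)^{2}}}{27 \left(1 + 253 + 27\right)} = \frac{26832 \frac{1}{5 \left(\sqrt{-39}\right)^{2}}}{27 \cdot 281} = \frac{26832 \frac{1}{5 \left(i \sqrt{39}\right)^{2}}}{7587} = \frac{26832}{5 \left(-39\right)} \frac{1}{7587} = \frac{26832}{-195} \cdot \frac{1}{7587} = 26832 \left(- \frac{1}{195}\right) \frac{1}{7587} = \left(- \frac{688}{5}\right) \frac{1}{7587} = - \frac{688}{37935}$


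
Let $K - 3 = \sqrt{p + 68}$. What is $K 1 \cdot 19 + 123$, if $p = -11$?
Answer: $180 + 19 \sqrt{57} \approx 323.45$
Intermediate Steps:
$K = 3 + \sqrt{57}$ ($K = 3 + \sqrt{-11 + 68} = 3 + \sqrt{57} \approx 10.55$)
$K 1 \cdot 19 + 123 = \left(3 + \sqrt{57}\right) 1 \cdot 19 + 123 = \left(3 + \sqrt{57}\right) 19 + 123 = \left(57 + 19 \sqrt{57}\right) + 123 = 180 + 19 \sqrt{57}$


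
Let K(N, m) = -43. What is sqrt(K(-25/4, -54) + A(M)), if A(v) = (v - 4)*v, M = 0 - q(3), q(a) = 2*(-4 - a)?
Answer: sqrt(97) ≈ 9.8489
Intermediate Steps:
q(a) = -8 - 2*a
M = 14 (M = 0 - (-8 - 2*3) = 0 - (-8 - 6) = 0 - 1*(-14) = 0 + 14 = 14)
A(v) = v*(-4 + v) (A(v) = (-4 + v)*v = v*(-4 + v))
sqrt(K(-25/4, -54) + A(M)) = sqrt(-43 + 14*(-4 + 14)) = sqrt(-43 + 14*10) = sqrt(-43 + 140) = sqrt(97)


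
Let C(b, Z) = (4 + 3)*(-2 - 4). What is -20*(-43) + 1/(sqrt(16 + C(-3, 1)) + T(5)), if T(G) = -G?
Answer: 43855/51 - I*sqrt(26)/51 ≈ 859.9 - 0.099981*I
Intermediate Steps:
C(b, Z) = -42 (C(b, Z) = 7*(-6) = -42)
-20*(-43) + 1/(sqrt(16 + C(-3, 1)) + T(5)) = -20*(-43) + 1/(sqrt(16 - 42) - 1*5) = 860 + 1/(sqrt(-26) - 5) = 860 + 1/(I*sqrt(26) - 5) = 860 + 1/(-5 + I*sqrt(26))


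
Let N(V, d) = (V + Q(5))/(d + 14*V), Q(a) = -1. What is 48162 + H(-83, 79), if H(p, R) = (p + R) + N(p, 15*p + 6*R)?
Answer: 93089498/1933 ≈ 48158.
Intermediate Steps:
N(V, d) = (-1 + V)/(d + 14*V) (N(V, d) = (V - 1)/(d + 14*V) = (-1 + V)/(d + 14*V))
H(p, R) = R + p + (-1 + p)/(6*R + 29*p) (H(p, R) = (p + R) + (-1 + p)/((15*p + 6*R) + 14*p) = (R + p) + (-1 + p)/((6*R + 15*p) + 14*p) = (R + p) + (-1 + p)/(6*R + 29*p) = R + p + (-1 + p)/(6*R + 29*p))
48162 + H(-83, 79) = 48162 + (-1 - 83 + (79 - 83)*(6*79 + 29*(-83)))/(6*79 + 29*(-83)) = 48162 + (-1 - 83 - 4*(474 - 2407))/(474 - 2407) = 48162 + (-1 - 83 - 4*(-1933))/(-1933) = 48162 - (-1 - 83 + 7732)/1933 = 48162 - 1/1933*7648 = 48162 - 7648/1933 = 93089498/1933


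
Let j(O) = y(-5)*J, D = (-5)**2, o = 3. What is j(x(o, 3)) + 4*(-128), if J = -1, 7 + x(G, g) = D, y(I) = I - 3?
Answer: -504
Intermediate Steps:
y(I) = -3 + I
D = 25
x(G, g) = 18 (x(G, g) = -7 + 25 = 18)
j(O) = 8 (j(O) = (-3 - 5)*(-1) = -8*(-1) = 8)
j(x(o, 3)) + 4*(-128) = 8 + 4*(-128) = 8 - 512 = -504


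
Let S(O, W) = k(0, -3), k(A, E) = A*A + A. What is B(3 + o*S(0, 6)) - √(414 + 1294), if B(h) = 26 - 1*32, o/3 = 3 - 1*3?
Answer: -6 - 2*√427 ≈ -47.328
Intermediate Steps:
o = 0 (o = 3*(3 - 1*3) = 3*(3 - 3) = 3*0 = 0)
k(A, E) = A + A² (k(A, E) = A² + A = A + A²)
S(O, W) = 0 (S(O, W) = 0*(1 + 0) = 0*1 = 0)
B(h) = -6 (B(h) = 26 - 32 = -6)
B(3 + o*S(0, 6)) - √(414 + 1294) = -6 - √(414 + 1294) = -6 - √1708 = -6 - 2*√427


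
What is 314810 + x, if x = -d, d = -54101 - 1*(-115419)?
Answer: 253492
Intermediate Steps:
d = 61318 (d = -54101 + 115419 = 61318)
x = -61318 (x = -1*61318 = -61318)
314810 + x = 314810 - 61318 = 253492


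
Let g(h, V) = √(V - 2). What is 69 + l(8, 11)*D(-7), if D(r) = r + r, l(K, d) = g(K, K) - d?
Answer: 223 - 14*√6 ≈ 188.71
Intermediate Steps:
g(h, V) = √(-2 + V)
l(K, d) = √(-2 + K) - d
D(r) = 2*r
69 + l(8, 11)*D(-7) = 69 + (√(-2 + 8) - 1*11)*(2*(-7)) = 69 + (√6 - 11)*(-14) = 69 + (-11 + √6)*(-14) = 69 + (154 - 14*√6) = 223 - 14*√6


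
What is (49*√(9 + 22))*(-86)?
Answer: -4214*√31 ≈ -23463.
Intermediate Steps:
(49*√(9 + 22))*(-86) = (49*√31)*(-86) = -4214*√31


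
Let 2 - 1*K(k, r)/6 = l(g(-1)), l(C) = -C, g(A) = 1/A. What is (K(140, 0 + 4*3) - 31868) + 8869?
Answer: -22993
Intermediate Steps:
K(k, r) = 6 (K(k, r) = 12 - (-6)/(-1) = 12 - (-6)*(-1) = 12 - 6*1 = 12 - 6 = 6)
(K(140, 0 + 4*3) - 31868) + 8869 = (6 - 31868) + 8869 = -31862 + 8869 = -22993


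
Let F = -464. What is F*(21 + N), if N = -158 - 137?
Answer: 127136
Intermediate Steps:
N = -295
F*(21 + N) = -464*(21 - 295) = -464*(-274) = 127136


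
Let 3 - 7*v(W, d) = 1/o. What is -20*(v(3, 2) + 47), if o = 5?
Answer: -948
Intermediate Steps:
v(W, d) = ⅖ (v(W, d) = 3/7 - ⅐/5 = 3/7 - ⅐*⅕ = 3/7 - 1/35 = ⅖)
-20*(v(3, 2) + 47) = -20*(⅖ + 47) = -20*237/5 = -948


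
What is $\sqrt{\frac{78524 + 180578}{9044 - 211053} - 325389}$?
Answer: $\frac{i \sqrt{13278408237696427}}{202009} \approx 570.43 i$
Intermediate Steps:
$\sqrt{\frac{78524 + 180578}{9044 - 211053} - 325389} = \sqrt{\frac{259102}{-202009} - 325389} = \sqrt{259102 \left(- \frac{1}{202009}\right) - 325389} = \sqrt{- \frac{259102}{202009} - 325389} = \sqrt{- \frac{65731765603}{202009}} = \frac{i \sqrt{13278408237696427}}{202009}$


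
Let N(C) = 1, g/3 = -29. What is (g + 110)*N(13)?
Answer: 23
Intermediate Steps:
g = -87 (g = 3*(-29) = -87)
(g + 110)*N(13) = (-87 + 110)*1 = 23*1 = 23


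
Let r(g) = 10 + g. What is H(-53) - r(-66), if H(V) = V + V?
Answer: -50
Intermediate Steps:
H(V) = 2*V
H(-53) - r(-66) = 2*(-53) - (10 - 66) = -106 - 1*(-56) = -106 + 56 = -50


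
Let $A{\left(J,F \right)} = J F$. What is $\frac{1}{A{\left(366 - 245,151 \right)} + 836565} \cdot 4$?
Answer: $\frac{1}{213709} \approx 4.6793 \cdot 10^{-6}$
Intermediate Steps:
$A{\left(J,F \right)} = F J$
$\frac{1}{A{\left(366 - 245,151 \right)} + 836565} \cdot 4 = \frac{1}{151 \left(366 - 245\right) + 836565} \cdot 4 = \frac{1}{151 \cdot 121 + 836565} \cdot 4 = \frac{1}{18271 + 836565} \cdot 4 = \frac{1}{854836} \cdot 4 = \frac{1}{213709}$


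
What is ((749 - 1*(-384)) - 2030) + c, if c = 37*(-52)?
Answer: -2821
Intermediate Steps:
c = -1924
((749 - 1*(-384)) - 2030) + c = ((749 - 1*(-384)) - 2030) - 1924 = ((749 + 384) - 2030) - 1924 = (1133 - 2030) - 1924 = -897 - 1924 = -2821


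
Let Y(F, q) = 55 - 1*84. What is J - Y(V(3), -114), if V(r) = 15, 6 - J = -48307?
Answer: 48342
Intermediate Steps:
J = 48313 (J = 6 - 1*(-48307) = 6 + 48307 = 48313)
Y(F, q) = -29 (Y(F, q) = 55 - 84 = -29)
J - Y(V(3), -114) = 48313 - 1*(-29) = 48313 + 29 = 48342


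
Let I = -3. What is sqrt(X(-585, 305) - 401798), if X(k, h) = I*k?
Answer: I*sqrt(400043) ≈ 632.49*I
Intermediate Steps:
X(k, h) = -3*k
sqrt(X(-585, 305) - 401798) = sqrt(-3*(-585) - 401798) = sqrt(1755 - 401798) = sqrt(-400043) = I*sqrt(400043)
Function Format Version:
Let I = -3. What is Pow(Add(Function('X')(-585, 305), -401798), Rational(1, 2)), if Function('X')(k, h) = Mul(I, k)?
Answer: Mul(I, Pow(400043, Rational(1, 2))) ≈ Mul(632.49, I)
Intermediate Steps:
Function('X')(k, h) = Mul(-3, k)
Pow(Add(Function('X')(-585, 305), -401798), Rational(1, 2)) = Pow(Add(Mul(-3, -585), -401798), Rational(1, 2)) = Pow(Add(1755, -401798), Rational(1, 2)) = Pow(-400043, Rational(1, 2)) = Mul(I, Pow(400043, Rational(1, 2)))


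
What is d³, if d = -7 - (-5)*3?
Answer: 512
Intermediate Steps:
d = 8 (d = -7 - 1*(-15) = -7 + 15 = 8)
d³ = 8³ = 512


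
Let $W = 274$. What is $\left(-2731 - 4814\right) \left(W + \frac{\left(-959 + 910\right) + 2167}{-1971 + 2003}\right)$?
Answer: $- \frac{41067435}{16} \approx -2.5667 \cdot 10^{6}$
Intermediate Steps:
$\left(-2731 - 4814\right) \left(W + \frac{\left(-959 + 910\right) + 2167}{-1971 + 2003}\right) = \left(-2731 - 4814\right) \left(274 + \frac{\left(-959 + 910\right) + 2167}{-1971 + 2003}\right) = - 7545 \left(274 + \frac{-49 + 2167}{32}\right) = - 7545 \left(274 + 2118 \cdot \frac{1}{32}\right) = - 7545 \left(274 + \frac{1059}{16}\right) = \left(-7545\right) \frac{5443}{16} = - \frac{41067435}{16}$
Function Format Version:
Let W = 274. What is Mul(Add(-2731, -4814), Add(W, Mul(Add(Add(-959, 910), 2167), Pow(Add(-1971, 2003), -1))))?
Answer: Rational(-41067435, 16) ≈ -2.5667e+6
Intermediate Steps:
Mul(Add(-2731, -4814), Add(W, Mul(Add(Add(-959, 910), 2167), Pow(Add(-1971, 2003), -1)))) = Mul(Add(-2731, -4814), Add(274, Mul(Add(Add(-959, 910), 2167), Pow(Add(-1971, 2003), -1)))) = Mul(-7545, Add(274, Mul(Add(-49, 2167), Pow(32, -1)))) = Mul(-7545, Add(274, Mul(2118, Rational(1, 32)))) = Mul(-7545, Add(274, Rational(1059, 16))) = Mul(-7545, Rational(5443, 16)) = Rational(-41067435, 16)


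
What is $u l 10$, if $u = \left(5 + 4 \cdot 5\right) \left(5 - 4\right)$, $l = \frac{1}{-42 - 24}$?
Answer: $- \frac{125}{33} \approx -3.7879$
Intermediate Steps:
$l = - \frac{1}{66}$ ($l = \frac{1}{-66} = - \frac{1}{66} \approx -0.015152$)
$u = 25$ ($u = \left(5 + 20\right) 1 = 25 \cdot 1 = 25$)
$u l 10 = 25 \left(- \frac{1}{66}\right) 10 = \left(- \frac{25}{66}\right) 10 = - \frac{125}{33}$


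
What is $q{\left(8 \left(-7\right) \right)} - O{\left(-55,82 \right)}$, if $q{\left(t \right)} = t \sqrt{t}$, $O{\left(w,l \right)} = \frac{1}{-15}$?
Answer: $\frac{1}{15} - 112 i \sqrt{14} \approx 0.066667 - 419.07 i$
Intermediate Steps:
$O{\left(w,l \right)} = - \frac{1}{15}$
$q{\left(t \right)} = t^{\frac{3}{2}}$
$q{\left(8 \left(-7\right) \right)} - O{\left(-55,82 \right)} = \left(8 \left(-7\right)\right)^{\frac{3}{2}} - - \frac{1}{15} = \left(-56\right)^{\frac{3}{2}} + \frac{1}{15} = - 112 i \sqrt{14} + \frac{1}{15} = \frac{1}{15} - 112 i \sqrt{14}$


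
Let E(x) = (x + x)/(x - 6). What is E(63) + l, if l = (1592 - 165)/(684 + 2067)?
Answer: 142655/52269 ≈ 2.7292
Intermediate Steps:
E(x) = 2*x/(-6 + x) (E(x) = (2*x)/(-6 + x) = 2*x/(-6 + x))
l = 1427/2751 ≈ 0.51872
E(63) + l = 2*63/(-6 + 63) + 1427/2751 = 2*63/57 + 1427/2751 = 2*63*(1/57) + 1427/2751 = 42/19 + 1427/2751 = 142655/52269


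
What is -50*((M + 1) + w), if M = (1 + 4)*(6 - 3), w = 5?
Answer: -1050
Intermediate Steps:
M = 15 (M = 5*3 = 15)
-50*((M + 1) + w) = -50*((15 + 1) + 5) = -50*(16 + 5) = -1050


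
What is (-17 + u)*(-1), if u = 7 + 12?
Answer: -2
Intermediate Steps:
u = 19
(-17 + u)*(-1) = (-17 + 19)*(-1) = 2*(-1) = -2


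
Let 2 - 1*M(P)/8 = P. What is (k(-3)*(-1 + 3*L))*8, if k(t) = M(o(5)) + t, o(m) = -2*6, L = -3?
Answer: -8720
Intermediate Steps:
o(m) = -12
M(P) = 16 - 8*P
k(t) = 112 + t (k(t) = (16 - 8*(-12)) + t = (16 + 96) + t = 112 + t)
(k(-3)*(-1 + 3*L))*8 = ((112 - 3)*(-1 + 3*(-3)))*8 = (109*(-1 - 9))*8 = (109*(-10))*8 = -1090*8 = -8720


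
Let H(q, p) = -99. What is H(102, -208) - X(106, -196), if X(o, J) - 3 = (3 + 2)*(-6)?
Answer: -72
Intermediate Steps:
X(o, J) = -27 (X(o, J) = 3 + (3 + 2)*(-6) = 3 + 5*(-6) = 3 - 30 = -27)
H(102, -208) - X(106, -196) = -99 - 1*(-27) = -99 + 27 = -72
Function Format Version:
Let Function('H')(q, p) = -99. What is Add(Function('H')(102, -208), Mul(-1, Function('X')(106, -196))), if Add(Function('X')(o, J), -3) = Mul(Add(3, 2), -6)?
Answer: -72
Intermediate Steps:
Function('X')(o, J) = -27 (Function('X')(o, J) = Add(3, Mul(Add(3, 2), -6)) = Add(3, Mul(5, -6)) = Add(3, -30) = -27)
Add(Function('H')(102, -208), Mul(-1, Function('X')(106, -196))) = Add(-99, Mul(-1, -27)) = Add(-99, 27) = -72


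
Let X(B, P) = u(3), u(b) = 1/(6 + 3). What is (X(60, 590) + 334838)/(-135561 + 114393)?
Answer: -3013543/190512 ≈ -15.818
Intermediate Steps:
u(b) = ⅑ (u(b) = 1/9 = ⅑)
X(B, P) = ⅑
(X(60, 590) + 334838)/(-135561 + 114393) = (⅑ + 334838)/(-135561 + 114393) = (3013543/9)/(-21168) = (3013543/9)*(-1/21168) = -3013543/190512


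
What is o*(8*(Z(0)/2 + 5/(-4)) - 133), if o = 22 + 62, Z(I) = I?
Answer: -12012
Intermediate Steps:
o = 84
o*(8*(Z(0)/2 + 5/(-4)) - 133) = 84*(8*(0/2 + 5/(-4)) - 133) = 84*(8*(0*(1/2) + 5*(-1/4)) - 133) = 84*(8*(0 - 5/4) - 133) = 84*(8*(-5/4) - 133) = 84*(-10 - 133) = 84*(-143) = -12012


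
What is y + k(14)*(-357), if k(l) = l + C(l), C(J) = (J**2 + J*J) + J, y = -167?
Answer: -150107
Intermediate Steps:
C(J) = J + 2*J**2 (C(J) = (J**2 + J**2) + J = 2*J**2 + J = J + 2*J**2)
k(l) = l + l*(1 + 2*l)
y + k(14)*(-357) = -167 + (2*14*(1 + 14))*(-357) = -167 + (2*14*15)*(-357) = -167 + 420*(-357) = -167 - 149940 = -150107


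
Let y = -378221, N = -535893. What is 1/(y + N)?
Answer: -1/914114 ≈ -1.0940e-6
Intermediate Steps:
1/(y + N) = 1/(-378221 - 535893) = 1/(-914114) = -1/914114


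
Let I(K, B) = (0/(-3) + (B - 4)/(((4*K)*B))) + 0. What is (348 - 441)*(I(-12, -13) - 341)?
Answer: 6596831/208 ≈ 31716.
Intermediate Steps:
I(K, B) = (-4 + B)/(4*B*K) (I(K, B) = (0*(-⅓) + (-4 + B)/((4*B*K))) + 0 = (0 + (-4 + B)*(1/(4*B*K))) + 0 = (0 + (-4 + B)/(4*B*K)) + 0 = (-4 + B)/(4*B*K) + 0 = (-4 + B)/(4*B*K))
(348 - 441)*(I(-12, -13) - 341) = (348 - 441)*((¼)*(-4 - 13)/(-13*(-12)) - 341) = -93*((¼)*(-1/13)*(-1/12)*(-17) - 341) = -93*(-17/624 - 341) = -93*(-212801/624) = 6596831/208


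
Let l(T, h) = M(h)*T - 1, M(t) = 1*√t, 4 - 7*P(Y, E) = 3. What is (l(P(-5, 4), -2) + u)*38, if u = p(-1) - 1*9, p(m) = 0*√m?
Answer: -380 + 38*I*√2/7 ≈ -380.0 + 7.6772*I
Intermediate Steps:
p(m) = 0
u = -9 (u = 0 - 1*9 = 0 - 9 = -9)
P(Y, E) = ⅐ (P(Y, E) = 4/7 - ⅐*3 = 4/7 - 3/7 = ⅐)
M(t) = √t
l(T, h) = -1 + T*√h (l(T, h) = √h*T - 1 = T*√h - 1 = -1 + T*√h)
(l(P(-5, 4), -2) + u)*38 = ((-1 + √(-2)/7) - 9)*38 = ((-1 + (I*√2)/7) - 9)*38 = ((-1 + I*√2/7) - 9)*38 = (-10 + I*√2/7)*38 = -380 + 38*I*√2/7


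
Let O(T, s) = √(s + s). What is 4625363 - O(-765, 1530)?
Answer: 4625363 - 6*√85 ≈ 4.6253e+6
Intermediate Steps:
O(T, s) = √2*√s (O(T, s) = √(2*s) = √2*√s)
4625363 - O(-765, 1530) = 4625363 - √2*√1530 = 4625363 - √2*3*√170 = 4625363 - 6*√85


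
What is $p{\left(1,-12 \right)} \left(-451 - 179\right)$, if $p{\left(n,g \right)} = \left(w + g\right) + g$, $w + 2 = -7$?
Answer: $20790$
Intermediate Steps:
$w = -9$ ($w = -2 - 7 = -9$)
$p{\left(n,g \right)} = -9 + 2 g$ ($p{\left(n,g \right)} = \left(-9 + g\right) + g = -9 + 2 g$)
$p{\left(1,-12 \right)} \left(-451 - 179\right) = \left(-9 + 2 \left(-12\right)\right) \left(-451 - 179\right) = \left(-9 - 24\right) \left(-630\right) = \left(-33\right) \left(-630\right) = 20790$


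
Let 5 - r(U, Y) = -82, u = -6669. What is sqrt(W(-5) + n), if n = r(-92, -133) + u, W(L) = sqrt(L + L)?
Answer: sqrt(-6582 + I*sqrt(10)) ≈ 0.0195 + 81.13*I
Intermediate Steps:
r(U, Y) = 87 (r(U, Y) = 5 - 1*(-82) = 5 + 82 = 87)
W(L) = sqrt(2)*sqrt(L) (W(L) = sqrt(2*L) = sqrt(2)*sqrt(L))
n = -6582 (n = 87 - 6669 = -6582)
sqrt(W(-5) + n) = sqrt(sqrt(2)*sqrt(-5) - 6582) = sqrt(sqrt(2)*(I*sqrt(5)) - 6582) = sqrt(I*sqrt(10) - 6582) = sqrt(-6582 + I*sqrt(10))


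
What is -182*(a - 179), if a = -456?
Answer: 115570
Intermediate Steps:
-182*(a - 179) = -182*(-456 - 179) = -182*(-635) = 115570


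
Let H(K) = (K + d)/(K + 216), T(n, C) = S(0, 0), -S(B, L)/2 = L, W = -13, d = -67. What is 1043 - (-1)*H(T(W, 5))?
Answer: 225221/216 ≈ 1042.7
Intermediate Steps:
S(B, L) = -2*L
T(n, C) = 0 (T(n, C) = -2*0 = 0)
H(K) = (-67 + K)/(216 + K) (H(K) = (K - 67)/(K + 216) = (-67 + K)/(216 + K))
1043 - (-1)*H(T(W, 5)) = 1043 - (-1)*(-67 + 0)/(216 + 0) = 1043 - (-1)*-67/216 = 1043 - (-1)*(1/216)*(-67) = 1043 - (-1)*(-67)/216 = 1043 - 1*67/216 = 1043 - 67/216 = 225221/216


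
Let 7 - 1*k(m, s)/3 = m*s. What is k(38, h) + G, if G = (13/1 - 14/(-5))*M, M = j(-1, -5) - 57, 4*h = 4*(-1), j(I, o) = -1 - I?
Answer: -3828/5 ≈ -765.60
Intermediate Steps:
h = -1 (h = (4*(-1))/4 = (1/4)*(-4) = -1)
k(m, s) = 21 - 3*m*s
M = -57 (M = (-1 - 1*(-1)) - 57 = (-1 + 1) - 57 = 0 - 57 = -57)
G = -4503/5 (G = (13/1 - 14/(-5))*(-57) = (13*1 - 14*(-1/5))*(-57) = (13 + 14/5)*(-57) = (79/5)*(-57) = -4503/5 ≈ -900.60)
k(38, h) + G = (21 - 3*38*(-1)) - 4503/5 = (21 + 114) - 4503/5 = 135 - 4503/5 = -3828/5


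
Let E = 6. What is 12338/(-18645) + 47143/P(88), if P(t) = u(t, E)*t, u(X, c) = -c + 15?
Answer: 26339683/447480 ≈ 58.862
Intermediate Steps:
u(X, c) = 15 - c
P(t) = 9*t (P(t) = (15 - 1*6)*t = (15 - 6)*t = 9*t)
12338/(-18645) + 47143/P(88) = 12338/(-18645) + 47143/((9*88)) = 12338*(-1/18645) + 47143/792 = -12338/18645 + 47143*(1/792) = -12338/18645 + 47143/792 = 26339683/447480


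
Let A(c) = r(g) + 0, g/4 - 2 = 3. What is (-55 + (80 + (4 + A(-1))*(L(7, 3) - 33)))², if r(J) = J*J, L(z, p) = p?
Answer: 146289025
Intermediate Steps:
g = 20 (g = 8 + 4*3 = 8 + 12 = 20)
r(J) = J²
A(c) = 400 (A(c) = 20² + 0 = 400 + 0 = 400)
(-55 + (80 + (4 + A(-1))*(L(7, 3) - 33)))² = (-55 + (80 + (4 + 400)*(3 - 33)))² = (-55 + (80 + 404*(-30)))² = (-55 + (80 - 12120))² = (-55 - 12040)² = (-12095)² = 146289025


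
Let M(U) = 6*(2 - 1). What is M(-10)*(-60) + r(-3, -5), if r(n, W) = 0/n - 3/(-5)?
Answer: -1797/5 ≈ -359.40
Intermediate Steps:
r(n, W) = ⅗ (r(n, W) = 0 - 3*(-⅕) = 0 + ⅗ = ⅗)
M(U) = 6 (M(U) = 6*1 = 6)
M(-10)*(-60) + r(-3, -5) = 6*(-60) + ⅗ = -360 + ⅗ = -1797/5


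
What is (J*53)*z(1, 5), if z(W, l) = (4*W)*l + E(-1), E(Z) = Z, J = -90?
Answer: -90630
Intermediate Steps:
z(W, l) = -1 + 4*W*l (z(W, l) = (4*W)*l - 1 = 4*W*l - 1 = -1 + 4*W*l)
(J*53)*z(1, 5) = (-90*53)*(-1 + 4*1*5) = -4770*(-1 + 20) = -4770*19 = -90630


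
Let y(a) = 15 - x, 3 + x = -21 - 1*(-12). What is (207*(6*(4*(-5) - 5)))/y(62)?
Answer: -1150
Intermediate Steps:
x = -12 (x = -3 + (-21 - 1*(-12)) = -3 + (-21 + 12) = -3 - 9 = -12)
y(a) = 27 (y(a) = 15 - 1*(-12) = 15 + 12 = 27)
(207*(6*(4*(-5) - 5)))/y(62) = (207*(6*(4*(-5) - 5)))/27 = (207*(6*(-20 - 5)))*(1/27) = (207*(6*(-25)))*(1/27) = (207*(-150))*(1/27) = -31050*1/27 = -1150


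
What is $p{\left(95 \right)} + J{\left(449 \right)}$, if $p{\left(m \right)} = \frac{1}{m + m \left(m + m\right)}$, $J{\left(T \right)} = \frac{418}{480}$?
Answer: $\frac{758509}{870960} \approx 0.87089$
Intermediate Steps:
$J{\left(T \right)} = \frac{209}{240}$ ($J{\left(T \right)} = 418 \cdot \frac{1}{480} = \frac{209}{240}$)
$p{\left(m \right)} = \frac{1}{m + 2 m^{2}}$ ($p{\left(m \right)} = \frac{1}{m + m 2 m} = \frac{1}{m + 2 m^{2}}$)
$p{\left(95 \right)} + J{\left(449 \right)} = \frac{1}{95 \left(1 + 2 \cdot 95\right)} + \frac{209}{240} = \frac{1}{95 \left(1 + 190\right)} + \frac{209}{240} = \frac{1}{95 \cdot 191} + \frac{209}{240} = \frac{1}{95} \cdot \frac{1}{191} + \frac{209}{240} = \frac{1}{18145} + \frac{209}{240} = \frac{758509}{870960}$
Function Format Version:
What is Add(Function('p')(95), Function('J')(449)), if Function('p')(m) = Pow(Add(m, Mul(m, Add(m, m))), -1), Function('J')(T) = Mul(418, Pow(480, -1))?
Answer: Rational(758509, 870960) ≈ 0.87089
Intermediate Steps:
Function('J')(T) = Rational(209, 240) (Function('J')(T) = Mul(418, Rational(1, 480)) = Rational(209, 240))
Function('p')(m) = Pow(Add(m, Mul(2, Pow(m, 2))), -1) (Function('p')(m) = Pow(Add(m, Mul(m, Mul(2, m))), -1) = Pow(Add(m, Mul(2, Pow(m, 2))), -1))
Add(Function('p')(95), Function('J')(449)) = Add(Mul(Pow(95, -1), Pow(Add(1, Mul(2, 95)), -1)), Rational(209, 240)) = Add(Mul(Rational(1, 95), Pow(Add(1, 190), -1)), Rational(209, 240)) = Add(Mul(Rational(1, 95), Pow(191, -1)), Rational(209, 240)) = Add(Mul(Rational(1, 95), Rational(1, 191)), Rational(209, 240)) = Add(Rational(1, 18145), Rational(209, 240)) = Rational(758509, 870960)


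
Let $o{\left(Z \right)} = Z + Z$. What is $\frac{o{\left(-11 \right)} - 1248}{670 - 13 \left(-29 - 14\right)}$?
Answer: $- \frac{1270}{1229} \approx -1.0334$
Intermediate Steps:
$o{\left(Z \right)} = 2 Z$
$\frac{o{\left(-11 \right)} - 1248}{670 - 13 \left(-29 - 14\right)} = \frac{2 \left(-11\right) - 1248}{670 - 13 \left(-29 - 14\right)} = \frac{-22 - 1248}{670 - -559} = - \frac{1270}{670 + 559} = - \frac{1270}{1229}$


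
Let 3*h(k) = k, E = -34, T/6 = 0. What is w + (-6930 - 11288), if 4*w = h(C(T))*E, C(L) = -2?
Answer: -54637/3 ≈ -18212.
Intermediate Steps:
T = 0 (T = 6*0 = 0)
h(k) = k/3
w = 17/3 (w = (((1/3)*(-2))*(-34))/4 = (-2/3*(-34))/4 = (1/4)*(68/3) = 17/3 ≈ 5.6667)
w + (-6930 - 11288) = 17/3 + (-6930 - 11288) = 17/3 - 18218 = -54637/3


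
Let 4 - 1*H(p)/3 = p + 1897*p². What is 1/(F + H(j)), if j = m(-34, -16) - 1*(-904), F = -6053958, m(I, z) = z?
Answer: -1/4493660514 ≈ -2.2254e-10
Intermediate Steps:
j = 888 (j = -16 - 1*(-904) = -16 + 904 = 888)
H(p) = 12 - 5691*p² - 3*p (H(p) = 12 - 3*(p + 1897*p²) = 12 + (-5691*p² - 3*p) = 12 - 5691*p² - 3*p)
1/(F + H(j)) = 1/(-6053958 + (12 - 5691*888² - 3*888)) = 1/(-6053958 + (12 - 5691*788544 - 2664)) = 1/(-6053958 + (12 - 4487603904 - 2664)) = 1/(-6053958 - 4487606556) = 1/(-4493660514) = -1/4493660514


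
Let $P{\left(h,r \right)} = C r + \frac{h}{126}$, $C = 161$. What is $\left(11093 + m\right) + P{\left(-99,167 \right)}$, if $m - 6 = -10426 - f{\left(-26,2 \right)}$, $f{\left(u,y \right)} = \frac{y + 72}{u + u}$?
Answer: $\frac{2508018}{91} \approx 27561.0$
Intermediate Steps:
$f{\left(u,y \right)} = \frac{72 + y}{2 u}$
$P{\left(h,r \right)} = 161 r + \frac{h}{126}$
$m = - \frac{270883}{26}$ ($m = 6 - \left(10426 + \frac{72 + 2}{2 \left(-26\right)}\right) = 6 - \left(10426 + \frac{1}{2} \left(- \frac{1}{26}\right) 74\right) = 6 - \frac{271039}{26} = - \frac{270883}{26} \approx -10419.0$)
$\left(11093 + m\right) + P{\left(-99,167 \right)} = \left(11093 - \frac{270883}{26}\right) + \left(161 \cdot 167 + \frac{1}{126} \left(-99\right)\right) = \frac{17535}{26} + \left(26887 - \frac{11}{14}\right) = \frac{17535}{26} + \frac{376407}{14} = \frac{2508018}{91}$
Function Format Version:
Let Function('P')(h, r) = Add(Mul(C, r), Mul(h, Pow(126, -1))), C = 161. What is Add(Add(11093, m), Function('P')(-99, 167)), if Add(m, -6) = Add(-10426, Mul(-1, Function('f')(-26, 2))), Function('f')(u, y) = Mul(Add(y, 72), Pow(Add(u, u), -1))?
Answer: Rational(2508018, 91) ≈ 27561.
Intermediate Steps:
Function('f')(u, y) = Mul(Rational(1, 2), Pow(u, -1), Add(72, y)) (Function('f')(u, y) = Mul(Add(72, y), Pow(Mul(2, u), -1)) = Mul(Add(72, y), Mul(Rational(1, 2), Pow(u, -1))) = Mul(Rational(1, 2), Pow(u, -1), Add(72, y)))
Function('P')(h, r) = Add(Mul(161, r), Mul(Rational(1, 126), h)) (Function('P')(h, r) = Add(Mul(161, r), Mul(h, Pow(126, -1))) = Add(Mul(161, r), Mul(h, Rational(1, 126))) = Add(Mul(161, r), Mul(Rational(1, 126), h)))
m = Rational(-270883, 26) (m = Add(6, Add(-10426, Mul(-1, Mul(Rational(1, 2), Pow(-26, -1), Add(72, 2))))) = Add(6, Add(-10426, Mul(-1, Mul(Rational(1, 2), Rational(-1, 26), 74)))) = Add(6, Add(-10426, Mul(-1, Rational(-37, 26)))) = Add(6, Add(-10426, Rational(37, 26))) = Add(6, Rational(-271039, 26)) = Rational(-270883, 26) ≈ -10419.)
Add(Add(11093, m), Function('P')(-99, 167)) = Add(Add(11093, Rational(-270883, 26)), Add(Mul(161, 167), Mul(Rational(1, 126), -99))) = Add(Rational(17535, 26), Add(26887, Rational(-11, 14))) = Add(Rational(17535, 26), Rational(376407, 14)) = Rational(2508018, 91)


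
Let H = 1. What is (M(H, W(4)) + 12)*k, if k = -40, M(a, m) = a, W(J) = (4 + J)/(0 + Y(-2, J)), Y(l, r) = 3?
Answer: -520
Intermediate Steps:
W(J) = 4/3 + J/3 (W(J) = (4 + J)/(0 + 3) = (4 + J)/3 = (4 + J)*(⅓) = 4/3 + J/3)
(M(H, W(4)) + 12)*k = (1 + 12)*(-40) = 13*(-40) = -520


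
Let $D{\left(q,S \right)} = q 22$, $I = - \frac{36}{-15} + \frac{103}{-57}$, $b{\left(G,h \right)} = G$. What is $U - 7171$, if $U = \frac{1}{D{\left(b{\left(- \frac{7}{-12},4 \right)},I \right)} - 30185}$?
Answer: $- \frac{1298187649}{181033} \approx -7171.0$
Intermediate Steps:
$I = \frac{169}{285}$ ($I = \left(-36\right) \left(- \frac{1}{15}\right) + 103 \left(- \frac{1}{57}\right) = \frac{12}{5} - \frac{103}{57} = \frac{169}{285} \approx 0.59298$)
$D{\left(q,S \right)} = 22 q$
$U = - \frac{6}{181033}$ ($U = \frac{1}{22 \left(- \frac{7}{-12}\right) - 30185} = \frac{1}{22 \left(\left(-7\right) \left(- \frac{1}{12}\right)\right) - 30185} = \frac{1}{22 \cdot \frac{7}{12} - 30185} = \frac{1}{\frac{77}{6} - 30185} = \frac{1}{- \frac{181033}{6}} = - \frac{6}{181033} \approx -3.3143 \cdot 10^{-5}$)
$U - 7171 = - \frac{6}{181033} - 7171 = - \frac{1298187649}{181033}$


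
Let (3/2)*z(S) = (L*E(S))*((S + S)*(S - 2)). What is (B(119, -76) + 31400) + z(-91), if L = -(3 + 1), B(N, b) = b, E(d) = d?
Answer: 4138700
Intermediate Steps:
L = -4 (L = -1*4 = -4)
z(S) = -16*S²*(-2 + S)/3 (z(S) = 2*((-4*S)*((S + S)*(S - 2)))/3 = 2*((-4*S)*((2*S)*(-2 + S)))/3 = 2*((-4*S)*(2*S*(-2 + S)))/3 = 2*(-8*S²*(-2 + S))/3 = -16*S²*(-2 + S)/3)
(B(119, -76) + 31400) + z(-91) = (-76 + 31400) + (16/3)*(-91)²*(2 - 1*(-91)) = 31324 + (16/3)*8281*(2 + 91) = 31324 + (16/3)*8281*93 = 31324 + 4107376 = 4138700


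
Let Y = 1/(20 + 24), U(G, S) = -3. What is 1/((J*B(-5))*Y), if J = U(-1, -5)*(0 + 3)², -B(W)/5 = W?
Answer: -44/675 ≈ -0.065185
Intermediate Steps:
B(W) = -5*W
Y = 1/44 ≈ 0.022727
J = -27 (J = -3*(0 + 3)² = -3*3² = -3*9 = -27)
1/((J*B(-5))*Y) = 1/(-(-135)*(-5)*(1/44)) = 1/(-27*25*(1/44)) = 1/(-675*1/44) = 1/(-675/44) = -44/675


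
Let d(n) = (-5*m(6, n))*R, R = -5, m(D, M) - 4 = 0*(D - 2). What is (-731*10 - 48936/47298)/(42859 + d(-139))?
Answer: -57632886/338645797 ≈ -0.17019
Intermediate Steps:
m(D, M) = 4 (m(D, M) = 4 + 0*(D - 2) = 4 + 0*(-2 + D) = 4 + 0 = 4)
d(n) = 100 (d(n) = -5*4*(-5) = -20*(-5) = 100)
(-731*10 - 48936/47298)/(42859 + d(-139)) = (-731*10 - 48936/47298)/(42859 + 100) = (-7310 - 48936*1/47298)/42959 = (-7310 - 8156/7883)*(1/42959) = -57632886/7883*1/42959 = -57632886/338645797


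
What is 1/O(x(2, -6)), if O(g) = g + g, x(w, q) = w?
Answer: ¼ ≈ 0.25000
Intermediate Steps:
O(g) = 2*g
1/O(x(2, -6)) = 1/(2*2) = 1/4 = ¼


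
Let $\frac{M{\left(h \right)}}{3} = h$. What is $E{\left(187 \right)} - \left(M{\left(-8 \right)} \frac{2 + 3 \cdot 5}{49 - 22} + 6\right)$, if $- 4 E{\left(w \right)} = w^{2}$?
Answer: $- \frac{314393}{36} \approx -8733.1$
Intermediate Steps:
$M{\left(h \right)} = 3 h$
$E{\left(w \right)} = - \frac{w^{2}}{4}$
$E{\left(187 \right)} - \left(M{\left(-8 \right)} \frac{2 + 3 \cdot 5}{49 - 22} + 6\right) = - \frac{187^{2}}{4} - \left(3 \left(-8\right) \frac{2 + 3 \cdot 5}{49 - 22} + 6\right) = \left(- \frac{1}{4}\right) 34969 - \left(- 24 \frac{2 + 15}{27} + 6\right) = - \frac{34969}{4} - \left(- 24 \cdot 17 \cdot \frac{1}{27} + 6\right) = - \frac{34969}{4} - \left(\left(-24\right) \frac{17}{27} + 6\right) = - \frac{34969}{4} - \left(- \frac{136}{9} + 6\right) = - \frac{34969}{4} - - \frac{82}{9} = - \frac{34969}{4} + \frac{82}{9} = - \frac{314393}{36}$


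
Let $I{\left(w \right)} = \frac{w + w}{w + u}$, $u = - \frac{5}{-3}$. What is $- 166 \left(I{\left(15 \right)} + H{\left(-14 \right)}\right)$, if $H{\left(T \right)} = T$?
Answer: $\frac{10126}{5} \approx 2025.2$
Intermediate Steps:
$u = \frac{5}{3}$ ($u = \left(-5\right) \left(- \frac{1}{3}\right) = \frac{5}{3} \approx 1.6667$)
$I{\left(w \right)} = \frac{2 w}{\frac{5}{3} + w}$ ($I{\left(w \right)} = \frac{w + w}{w + \frac{5}{3}} = \frac{2 w}{\frac{5}{3} + w}$)
$- 166 \left(I{\left(15 \right)} + H{\left(-14 \right)}\right) = - 166 \left(6 \cdot 15 \frac{1}{5 + 3 \cdot 15} - 14\right) = - 166 \left(6 \cdot 15 \frac{1}{5 + 45} - 14\right) = - 166 \left(6 \cdot 15 \cdot \frac{1}{50} - 14\right) = - 166 \left(\frac{9}{5} - 14\right) = \left(-166\right) \left(- \frac{61}{5}\right) = \frac{10126}{5}$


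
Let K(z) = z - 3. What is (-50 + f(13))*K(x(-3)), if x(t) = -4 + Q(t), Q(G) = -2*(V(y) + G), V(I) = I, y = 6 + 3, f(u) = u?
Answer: 703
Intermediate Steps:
y = 9
Q(G) = -18 - 2*G (Q(G) = -2*(9 + G) = -18 - 2*G)
x(t) = -22 - 2*t (x(t) = -4 + (-18 - 2*t) = -22 - 2*t)
K(z) = -3 + z
(-50 + f(13))*K(x(-3)) = (-50 + 13)*(-3 + (-22 - 2*(-3))) = -37*(-3 + (-22 + 6)) = -37*(-3 - 16) = -37*(-19) = 703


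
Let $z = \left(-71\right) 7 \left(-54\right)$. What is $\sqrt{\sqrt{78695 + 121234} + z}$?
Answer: $\sqrt{26838 + \sqrt{199929}} \approx 165.18$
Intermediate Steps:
$z = 26838$ ($z = \left(-497\right) \left(-54\right) = 26838$)
$\sqrt{\sqrt{78695 + 121234} + z} = \sqrt{\sqrt{78695 + 121234} + 26838} = \sqrt{\sqrt{199929} + 26838} = \sqrt{26838 + \sqrt{199929}}$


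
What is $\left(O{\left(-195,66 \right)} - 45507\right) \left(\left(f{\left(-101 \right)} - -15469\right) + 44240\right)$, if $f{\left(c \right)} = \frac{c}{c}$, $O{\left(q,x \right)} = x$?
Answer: $-2713282110$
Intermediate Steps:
$f{\left(c \right)} = 1$
$\left(O{\left(-195,66 \right)} - 45507\right) \left(\left(f{\left(-101 \right)} - -15469\right) + 44240\right) = \left(66 - 45507\right) \left(\left(1 - -15469\right) + 44240\right) = - 45441 \left(\left(1 + 15469\right) + 44240\right) = - 45441 \left(15470 + 44240\right) = \left(-45441\right) 59710 = -2713282110$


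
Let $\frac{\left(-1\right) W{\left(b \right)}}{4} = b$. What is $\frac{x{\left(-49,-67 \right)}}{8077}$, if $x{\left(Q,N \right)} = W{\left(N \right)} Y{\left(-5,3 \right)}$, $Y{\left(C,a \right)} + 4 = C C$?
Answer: $\frac{5628}{8077} \approx 0.69679$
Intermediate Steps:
$Y{\left(C,a \right)} = -4 + C^{2}$ ($Y{\left(C,a \right)} = -4 + C C = -4 + C^{2}$)
$W{\left(b \right)} = - 4 b$
$x{\left(Q,N \right)} = - 84 N$ ($x{\left(Q,N \right)} = - 4 N \left(-4 + \left(-5\right)^{2}\right) = - 4 N \left(-4 + 25\right) = - 4 N 21 = - 84 N$)
$\frac{x{\left(-49,-67 \right)}}{8077} = \frac{\left(-84\right) \left(-67\right)}{8077} = 5628 \cdot \frac{1}{8077} = \frac{5628}{8077}$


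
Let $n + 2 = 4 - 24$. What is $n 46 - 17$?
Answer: $-1029$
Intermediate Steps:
$n = -22$ ($n = -2 + \left(4 - 24\right) = -2 - 20 = -22$)
$n 46 - 17 = \left(-22\right) 46 - 17 = -1012 - 17 = -1029$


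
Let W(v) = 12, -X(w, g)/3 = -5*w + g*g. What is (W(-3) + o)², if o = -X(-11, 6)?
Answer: 81225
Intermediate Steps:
X(w, g) = -3*g² + 15*w (X(w, g) = -3*(-5*w + g*g) = -3*(-5*w + g²) = -3*(g² - 5*w) = -3*g² + 15*w)
o = 273 (o = -(-3*6² + 15*(-11)) = -(-3*36 - 165) = -(-108 - 165) = -1*(-273) = 273)
(W(-3) + o)² = (12 + 273)² = 285² = 81225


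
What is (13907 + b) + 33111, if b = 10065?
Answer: 57083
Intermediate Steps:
(13907 + b) + 33111 = (13907 + 10065) + 33111 = 23972 + 33111 = 57083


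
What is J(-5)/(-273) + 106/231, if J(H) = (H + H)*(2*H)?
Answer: 278/3003 ≈ 0.092574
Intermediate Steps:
J(H) = 4*H**2 (J(H) = (2*H)*(2*H) = 4*H**2)
J(-5)/(-273) + 106/231 = (4*(-5)**2)/(-273) + 106/231 = (4*25)*(-1/273) + 106*(1/231) = 100*(-1/273) + 106/231 = -100/273 + 106/231 = 278/3003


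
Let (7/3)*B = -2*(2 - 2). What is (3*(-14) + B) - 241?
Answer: -283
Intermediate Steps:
B = 0 (B = 3*(-2*(2 - 2))/7 = 3*(-2*0)/7 = (3/7)*0 = 0)
(3*(-14) + B) - 241 = (3*(-14) + 0) - 241 = (-42 + 0) - 241 = -42 - 241 = -283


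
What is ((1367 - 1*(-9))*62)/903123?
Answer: 2752/29133 ≈ 0.094463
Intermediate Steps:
((1367 - 1*(-9))*62)/903123 = ((1367 + 9)*62)*(1/903123) = (1376*62)*(1/903123) = 85312*(1/903123) = 2752/29133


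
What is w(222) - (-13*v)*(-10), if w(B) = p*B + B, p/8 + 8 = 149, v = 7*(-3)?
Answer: 253368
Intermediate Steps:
v = -21
p = 1128 (p = -64 + 8*149 = -64 + 1192 = 1128)
w(B) = 1129*B (w(B) = 1128*B + B = 1129*B)
w(222) - (-13*v)*(-10) = 1129*222 - (-13*(-21))*(-10) = 250638 - 273*(-10) = 250638 - 1*(-2730) = 250638 + 2730 = 253368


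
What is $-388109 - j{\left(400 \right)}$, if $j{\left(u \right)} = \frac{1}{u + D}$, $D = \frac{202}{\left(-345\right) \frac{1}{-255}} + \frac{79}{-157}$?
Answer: $- \frac{769123759200}{1981721} \approx -3.8811 \cdot 10^{5}$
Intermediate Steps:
$D = \frac{537321}{3611}$ ($D = \frac{202}{\left(-345\right) \left(- \frac{1}{255}\right)} + 79 \left(- \frac{1}{157}\right) = \frac{202}{\frac{23}{17}} - \frac{79}{157} = 202 \cdot \frac{17}{23} - \frac{79}{157} = \frac{3434}{23} - \frac{79}{157} = \frac{537321}{3611} \approx 148.8$)
$j{\left(u \right)} = \frac{1}{\frac{537321}{3611} + u}$ ($j{\left(u \right)} = \frac{1}{u + \frac{537321}{3611}} = \frac{1}{\frac{537321}{3611} + u}$)
$-388109 - j{\left(400 \right)} = -388109 - \frac{3611}{537321 + 3611 \cdot 400} = -388109 - \frac{3611}{537321 + 1444400} = -388109 - \frac{3611}{1981721} = - \frac{769123759200}{1981721}$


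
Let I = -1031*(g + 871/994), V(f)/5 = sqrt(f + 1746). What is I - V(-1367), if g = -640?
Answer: 654982959/994 - 5*sqrt(379) ≈ 6.5884e+5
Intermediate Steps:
V(f) = 5*sqrt(1746 + f) (V(f) = 5*sqrt(f + 1746) = 5*sqrt(1746 + f))
I = 654982959/994 (I = -1031*(-640 + 871/994) = -1031*(-635289/994) = 654982959/994 ≈ 6.5894e+5)
I - V(-1367) = 654982959/994 - 5*sqrt(1746 - 1367) = 654982959/994 - 5*sqrt(379)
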